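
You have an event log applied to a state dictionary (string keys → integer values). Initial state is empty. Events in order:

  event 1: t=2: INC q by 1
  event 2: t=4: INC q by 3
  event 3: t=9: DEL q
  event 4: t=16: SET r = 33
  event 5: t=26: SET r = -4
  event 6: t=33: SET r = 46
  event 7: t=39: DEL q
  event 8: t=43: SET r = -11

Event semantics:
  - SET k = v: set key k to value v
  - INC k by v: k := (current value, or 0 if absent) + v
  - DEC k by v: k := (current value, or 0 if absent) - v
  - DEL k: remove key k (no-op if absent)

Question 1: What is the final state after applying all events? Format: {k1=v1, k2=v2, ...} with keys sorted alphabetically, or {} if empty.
  after event 1 (t=2: INC q by 1): {q=1}
  after event 2 (t=4: INC q by 3): {q=4}
  after event 3 (t=9: DEL q): {}
  after event 4 (t=16: SET r = 33): {r=33}
  after event 5 (t=26: SET r = -4): {r=-4}
  after event 6 (t=33: SET r = 46): {r=46}
  after event 7 (t=39: DEL q): {r=46}
  after event 8 (t=43: SET r = -11): {r=-11}

Answer: {r=-11}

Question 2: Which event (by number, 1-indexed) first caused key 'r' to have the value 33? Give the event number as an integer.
Looking for first event where r becomes 33:
  event 4: r (absent) -> 33  <-- first match

Answer: 4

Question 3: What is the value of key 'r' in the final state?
Answer: -11

Derivation:
Track key 'r' through all 8 events:
  event 1 (t=2: INC q by 1): r unchanged
  event 2 (t=4: INC q by 3): r unchanged
  event 3 (t=9: DEL q): r unchanged
  event 4 (t=16: SET r = 33): r (absent) -> 33
  event 5 (t=26: SET r = -4): r 33 -> -4
  event 6 (t=33: SET r = 46): r -4 -> 46
  event 7 (t=39: DEL q): r unchanged
  event 8 (t=43: SET r = -11): r 46 -> -11
Final: r = -11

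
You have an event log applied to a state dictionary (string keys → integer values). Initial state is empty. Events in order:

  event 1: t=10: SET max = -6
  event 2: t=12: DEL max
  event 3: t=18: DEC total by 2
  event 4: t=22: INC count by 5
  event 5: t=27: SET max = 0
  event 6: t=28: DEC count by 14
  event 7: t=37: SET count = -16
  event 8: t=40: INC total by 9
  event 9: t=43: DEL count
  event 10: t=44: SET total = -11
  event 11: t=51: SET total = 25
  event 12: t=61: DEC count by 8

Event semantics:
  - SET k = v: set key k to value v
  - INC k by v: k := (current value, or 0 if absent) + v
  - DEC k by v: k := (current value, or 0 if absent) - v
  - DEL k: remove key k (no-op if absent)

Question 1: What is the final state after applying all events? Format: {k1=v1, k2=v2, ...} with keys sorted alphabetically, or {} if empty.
Answer: {count=-8, max=0, total=25}

Derivation:
  after event 1 (t=10: SET max = -6): {max=-6}
  after event 2 (t=12: DEL max): {}
  after event 3 (t=18: DEC total by 2): {total=-2}
  after event 4 (t=22: INC count by 5): {count=5, total=-2}
  after event 5 (t=27: SET max = 0): {count=5, max=0, total=-2}
  after event 6 (t=28: DEC count by 14): {count=-9, max=0, total=-2}
  after event 7 (t=37: SET count = -16): {count=-16, max=0, total=-2}
  after event 8 (t=40: INC total by 9): {count=-16, max=0, total=7}
  after event 9 (t=43: DEL count): {max=0, total=7}
  after event 10 (t=44: SET total = -11): {max=0, total=-11}
  after event 11 (t=51: SET total = 25): {max=0, total=25}
  after event 12 (t=61: DEC count by 8): {count=-8, max=0, total=25}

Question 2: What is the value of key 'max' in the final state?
Answer: 0

Derivation:
Track key 'max' through all 12 events:
  event 1 (t=10: SET max = -6): max (absent) -> -6
  event 2 (t=12: DEL max): max -6 -> (absent)
  event 3 (t=18: DEC total by 2): max unchanged
  event 4 (t=22: INC count by 5): max unchanged
  event 5 (t=27: SET max = 0): max (absent) -> 0
  event 6 (t=28: DEC count by 14): max unchanged
  event 7 (t=37: SET count = -16): max unchanged
  event 8 (t=40: INC total by 9): max unchanged
  event 9 (t=43: DEL count): max unchanged
  event 10 (t=44: SET total = -11): max unchanged
  event 11 (t=51: SET total = 25): max unchanged
  event 12 (t=61: DEC count by 8): max unchanged
Final: max = 0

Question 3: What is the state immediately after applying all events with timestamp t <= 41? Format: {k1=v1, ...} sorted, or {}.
Answer: {count=-16, max=0, total=7}

Derivation:
Apply events with t <= 41 (8 events):
  after event 1 (t=10: SET max = -6): {max=-6}
  after event 2 (t=12: DEL max): {}
  after event 3 (t=18: DEC total by 2): {total=-2}
  after event 4 (t=22: INC count by 5): {count=5, total=-2}
  after event 5 (t=27: SET max = 0): {count=5, max=0, total=-2}
  after event 6 (t=28: DEC count by 14): {count=-9, max=0, total=-2}
  after event 7 (t=37: SET count = -16): {count=-16, max=0, total=-2}
  after event 8 (t=40: INC total by 9): {count=-16, max=0, total=7}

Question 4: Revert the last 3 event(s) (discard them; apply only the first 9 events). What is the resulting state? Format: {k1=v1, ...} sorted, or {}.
Answer: {max=0, total=7}

Derivation:
Keep first 9 events (discard last 3):
  after event 1 (t=10: SET max = -6): {max=-6}
  after event 2 (t=12: DEL max): {}
  after event 3 (t=18: DEC total by 2): {total=-2}
  after event 4 (t=22: INC count by 5): {count=5, total=-2}
  after event 5 (t=27: SET max = 0): {count=5, max=0, total=-2}
  after event 6 (t=28: DEC count by 14): {count=-9, max=0, total=-2}
  after event 7 (t=37: SET count = -16): {count=-16, max=0, total=-2}
  after event 8 (t=40: INC total by 9): {count=-16, max=0, total=7}
  after event 9 (t=43: DEL count): {max=0, total=7}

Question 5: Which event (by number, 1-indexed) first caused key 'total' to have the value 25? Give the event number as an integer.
Answer: 11

Derivation:
Looking for first event where total becomes 25:
  event 3: total = -2
  event 4: total = -2
  event 5: total = -2
  event 6: total = -2
  event 7: total = -2
  event 8: total = 7
  event 9: total = 7
  event 10: total = -11
  event 11: total -11 -> 25  <-- first match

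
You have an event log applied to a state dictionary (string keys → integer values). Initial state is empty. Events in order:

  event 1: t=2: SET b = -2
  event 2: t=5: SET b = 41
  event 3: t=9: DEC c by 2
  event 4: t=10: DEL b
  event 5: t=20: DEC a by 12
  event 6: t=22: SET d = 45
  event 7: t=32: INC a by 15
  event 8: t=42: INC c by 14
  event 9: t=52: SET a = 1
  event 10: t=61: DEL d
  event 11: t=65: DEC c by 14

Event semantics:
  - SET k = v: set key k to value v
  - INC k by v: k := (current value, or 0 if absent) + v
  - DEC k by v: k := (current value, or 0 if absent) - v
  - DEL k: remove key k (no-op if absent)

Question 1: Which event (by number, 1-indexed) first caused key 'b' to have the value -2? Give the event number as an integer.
Answer: 1

Derivation:
Looking for first event where b becomes -2:
  event 1: b (absent) -> -2  <-- first match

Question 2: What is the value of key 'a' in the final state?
Answer: 1

Derivation:
Track key 'a' through all 11 events:
  event 1 (t=2: SET b = -2): a unchanged
  event 2 (t=5: SET b = 41): a unchanged
  event 3 (t=9: DEC c by 2): a unchanged
  event 4 (t=10: DEL b): a unchanged
  event 5 (t=20: DEC a by 12): a (absent) -> -12
  event 6 (t=22: SET d = 45): a unchanged
  event 7 (t=32: INC a by 15): a -12 -> 3
  event 8 (t=42: INC c by 14): a unchanged
  event 9 (t=52: SET a = 1): a 3 -> 1
  event 10 (t=61: DEL d): a unchanged
  event 11 (t=65: DEC c by 14): a unchanged
Final: a = 1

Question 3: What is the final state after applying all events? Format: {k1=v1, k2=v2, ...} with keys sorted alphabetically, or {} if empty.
Answer: {a=1, c=-2}

Derivation:
  after event 1 (t=2: SET b = -2): {b=-2}
  after event 2 (t=5: SET b = 41): {b=41}
  after event 3 (t=9: DEC c by 2): {b=41, c=-2}
  after event 4 (t=10: DEL b): {c=-2}
  after event 5 (t=20: DEC a by 12): {a=-12, c=-2}
  after event 6 (t=22: SET d = 45): {a=-12, c=-2, d=45}
  after event 7 (t=32: INC a by 15): {a=3, c=-2, d=45}
  after event 8 (t=42: INC c by 14): {a=3, c=12, d=45}
  after event 9 (t=52: SET a = 1): {a=1, c=12, d=45}
  after event 10 (t=61: DEL d): {a=1, c=12}
  after event 11 (t=65: DEC c by 14): {a=1, c=-2}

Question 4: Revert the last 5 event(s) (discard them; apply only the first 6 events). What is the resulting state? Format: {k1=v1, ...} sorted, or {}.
Answer: {a=-12, c=-2, d=45}

Derivation:
Keep first 6 events (discard last 5):
  after event 1 (t=2: SET b = -2): {b=-2}
  after event 2 (t=5: SET b = 41): {b=41}
  after event 3 (t=9: DEC c by 2): {b=41, c=-2}
  after event 4 (t=10: DEL b): {c=-2}
  after event 5 (t=20: DEC a by 12): {a=-12, c=-2}
  after event 6 (t=22: SET d = 45): {a=-12, c=-2, d=45}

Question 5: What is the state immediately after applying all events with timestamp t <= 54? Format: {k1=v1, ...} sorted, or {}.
Apply events with t <= 54 (9 events):
  after event 1 (t=2: SET b = -2): {b=-2}
  after event 2 (t=5: SET b = 41): {b=41}
  after event 3 (t=9: DEC c by 2): {b=41, c=-2}
  after event 4 (t=10: DEL b): {c=-2}
  after event 5 (t=20: DEC a by 12): {a=-12, c=-2}
  after event 6 (t=22: SET d = 45): {a=-12, c=-2, d=45}
  after event 7 (t=32: INC a by 15): {a=3, c=-2, d=45}
  after event 8 (t=42: INC c by 14): {a=3, c=12, d=45}
  after event 9 (t=52: SET a = 1): {a=1, c=12, d=45}

Answer: {a=1, c=12, d=45}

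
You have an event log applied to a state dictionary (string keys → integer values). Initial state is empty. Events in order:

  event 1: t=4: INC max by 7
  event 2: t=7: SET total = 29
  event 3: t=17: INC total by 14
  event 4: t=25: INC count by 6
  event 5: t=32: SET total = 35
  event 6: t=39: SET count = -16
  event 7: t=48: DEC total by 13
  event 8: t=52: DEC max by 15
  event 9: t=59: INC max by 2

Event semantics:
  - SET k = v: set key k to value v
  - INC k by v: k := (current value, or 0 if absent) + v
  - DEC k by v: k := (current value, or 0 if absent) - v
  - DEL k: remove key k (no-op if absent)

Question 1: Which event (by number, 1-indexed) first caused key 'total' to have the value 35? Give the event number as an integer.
Answer: 5

Derivation:
Looking for first event where total becomes 35:
  event 2: total = 29
  event 3: total = 43
  event 4: total = 43
  event 5: total 43 -> 35  <-- first match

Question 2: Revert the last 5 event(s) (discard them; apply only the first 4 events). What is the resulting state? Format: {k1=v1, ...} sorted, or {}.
Answer: {count=6, max=7, total=43}

Derivation:
Keep first 4 events (discard last 5):
  after event 1 (t=4: INC max by 7): {max=7}
  after event 2 (t=7: SET total = 29): {max=7, total=29}
  after event 3 (t=17: INC total by 14): {max=7, total=43}
  after event 4 (t=25: INC count by 6): {count=6, max=7, total=43}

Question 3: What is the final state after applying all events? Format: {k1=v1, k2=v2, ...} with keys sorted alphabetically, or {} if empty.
Answer: {count=-16, max=-6, total=22}

Derivation:
  after event 1 (t=4: INC max by 7): {max=7}
  after event 2 (t=7: SET total = 29): {max=7, total=29}
  after event 3 (t=17: INC total by 14): {max=7, total=43}
  after event 4 (t=25: INC count by 6): {count=6, max=7, total=43}
  after event 5 (t=32: SET total = 35): {count=6, max=7, total=35}
  after event 6 (t=39: SET count = -16): {count=-16, max=7, total=35}
  after event 7 (t=48: DEC total by 13): {count=-16, max=7, total=22}
  after event 8 (t=52: DEC max by 15): {count=-16, max=-8, total=22}
  after event 9 (t=59: INC max by 2): {count=-16, max=-6, total=22}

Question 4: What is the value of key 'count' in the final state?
Track key 'count' through all 9 events:
  event 1 (t=4: INC max by 7): count unchanged
  event 2 (t=7: SET total = 29): count unchanged
  event 3 (t=17: INC total by 14): count unchanged
  event 4 (t=25: INC count by 6): count (absent) -> 6
  event 5 (t=32: SET total = 35): count unchanged
  event 6 (t=39: SET count = -16): count 6 -> -16
  event 7 (t=48: DEC total by 13): count unchanged
  event 8 (t=52: DEC max by 15): count unchanged
  event 9 (t=59: INC max by 2): count unchanged
Final: count = -16

Answer: -16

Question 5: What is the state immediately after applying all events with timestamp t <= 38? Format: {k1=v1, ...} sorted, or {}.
Answer: {count=6, max=7, total=35}

Derivation:
Apply events with t <= 38 (5 events):
  after event 1 (t=4: INC max by 7): {max=7}
  after event 2 (t=7: SET total = 29): {max=7, total=29}
  after event 3 (t=17: INC total by 14): {max=7, total=43}
  after event 4 (t=25: INC count by 6): {count=6, max=7, total=43}
  after event 5 (t=32: SET total = 35): {count=6, max=7, total=35}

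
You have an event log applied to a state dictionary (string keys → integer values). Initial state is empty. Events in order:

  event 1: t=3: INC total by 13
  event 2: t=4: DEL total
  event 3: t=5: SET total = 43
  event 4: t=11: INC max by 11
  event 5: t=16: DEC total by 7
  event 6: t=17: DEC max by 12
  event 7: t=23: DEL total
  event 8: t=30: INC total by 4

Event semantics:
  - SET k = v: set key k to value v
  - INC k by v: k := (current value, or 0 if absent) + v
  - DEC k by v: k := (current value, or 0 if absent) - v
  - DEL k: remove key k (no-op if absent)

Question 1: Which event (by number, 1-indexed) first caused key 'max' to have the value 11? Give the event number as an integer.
Looking for first event where max becomes 11:
  event 4: max (absent) -> 11  <-- first match

Answer: 4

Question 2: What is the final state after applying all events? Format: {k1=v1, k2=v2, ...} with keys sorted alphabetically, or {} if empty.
  after event 1 (t=3: INC total by 13): {total=13}
  after event 2 (t=4: DEL total): {}
  after event 3 (t=5: SET total = 43): {total=43}
  after event 4 (t=11: INC max by 11): {max=11, total=43}
  after event 5 (t=16: DEC total by 7): {max=11, total=36}
  after event 6 (t=17: DEC max by 12): {max=-1, total=36}
  after event 7 (t=23: DEL total): {max=-1}
  after event 8 (t=30: INC total by 4): {max=-1, total=4}

Answer: {max=-1, total=4}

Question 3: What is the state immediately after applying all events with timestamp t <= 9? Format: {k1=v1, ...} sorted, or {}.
Answer: {total=43}

Derivation:
Apply events with t <= 9 (3 events):
  after event 1 (t=3: INC total by 13): {total=13}
  after event 2 (t=4: DEL total): {}
  after event 3 (t=5: SET total = 43): {total=43}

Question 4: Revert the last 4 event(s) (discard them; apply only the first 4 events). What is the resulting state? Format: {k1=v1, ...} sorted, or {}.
Keep first 4 events (discard last 4):
  after event 1 (t=3: INC total by 13): {total=13}
  after event 2 (t=4: DEL total): {}
  after event 3 (t=5: SET total = 43): {total=43}
  after event 4 (t=11: INC max by 11): {max=11, total=43}

Answer: {max=11, total=43}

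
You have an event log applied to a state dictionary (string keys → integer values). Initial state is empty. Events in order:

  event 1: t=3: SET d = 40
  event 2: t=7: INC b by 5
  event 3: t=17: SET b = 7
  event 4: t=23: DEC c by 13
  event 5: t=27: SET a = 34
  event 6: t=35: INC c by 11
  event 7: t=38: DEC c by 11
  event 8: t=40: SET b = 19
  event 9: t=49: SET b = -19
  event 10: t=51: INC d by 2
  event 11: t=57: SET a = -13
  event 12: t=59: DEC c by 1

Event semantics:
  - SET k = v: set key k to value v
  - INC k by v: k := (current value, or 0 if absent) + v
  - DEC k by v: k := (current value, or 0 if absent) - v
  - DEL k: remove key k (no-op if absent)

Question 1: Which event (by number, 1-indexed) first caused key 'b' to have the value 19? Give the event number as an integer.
Looking for first event where b becomes 19:
  event 2: b = 5
  event 3: b = 7
  event 4: b = 7
  event 5: b = 7
  event 6: b = 7
  event 7: b = 7
  event 8: b 7 -> 19  <-- first match

Answer: 8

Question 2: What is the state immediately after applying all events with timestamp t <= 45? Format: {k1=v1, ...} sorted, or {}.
Answer: {a=34, b=19, c=-13, d=40}

Derivation:
Apply events with t <= 45 (8 events):
  after event 1 (t=3: SET d = 40): {d=40}
  after event 2 (t=7: INC b by 5): {b=5, d=40}
  after event 3 (t=17: SET b = 7): {b=7, d=40}
  after event 4 (t=23: DEC c by 13): {b=7, c=-13, d=40}
  after event 5 (t=27: SET a = 34): {a=34, b=7, c=-13, d=40}
  after event 6 (t=35: INC c by 11): {a=34, b=7, c=-2, d=40}
  after event 7 (t=38: DEC c by 11): {a=34, b=7, c=-13, d=40}
  after event 8 (t=40: SET b = 19): {a=34, b=19, c=-13, d=40}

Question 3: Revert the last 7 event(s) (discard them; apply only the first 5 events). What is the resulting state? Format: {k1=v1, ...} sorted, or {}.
Keep first 5 events (discard last 7):
  after event 1 (t=3: SET d = 40): {d=40}
  after event 2 (t=7: INC b by 5): {b=5, d=40}
  after event 3 (t=17: SET b = 7): {b=7, d=40}
  after event 4 (t=23: DEC c by 13): {b=7, c=-13, d=40}
  after event 5 (t=27: SET a = 34): {a=34, b=7, c=-13, d=40}

Answer: {a=34, b=7, c=-13, d=40}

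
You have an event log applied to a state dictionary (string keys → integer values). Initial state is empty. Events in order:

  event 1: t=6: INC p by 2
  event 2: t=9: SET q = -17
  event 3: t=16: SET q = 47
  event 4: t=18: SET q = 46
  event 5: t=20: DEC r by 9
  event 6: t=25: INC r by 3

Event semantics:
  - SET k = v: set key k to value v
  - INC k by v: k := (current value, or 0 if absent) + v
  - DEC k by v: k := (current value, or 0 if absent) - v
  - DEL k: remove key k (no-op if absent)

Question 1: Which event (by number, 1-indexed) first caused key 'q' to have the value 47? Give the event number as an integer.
Looking for first event where q becomes 47:
  event 2: q = -17
  event 3: q -17 -> 47  <-- first match

Answer: 3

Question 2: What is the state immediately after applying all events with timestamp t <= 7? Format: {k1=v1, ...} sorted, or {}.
Apply events with t <= 7 (1 events):
  after event 1 (t=6: INC p by 2): {p=2}

Answer: {p=2}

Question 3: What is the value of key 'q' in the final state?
Answer: 46

Derivation:
Track key 'q' through all 6 events:
  event 1 (t=6: INC p by 2): q unchanged
  event 2 (t=9: SET q = -17): q (absent) -> -17
  event 3 (t=16: SET q = 47): q -17 -> 47
  event 4 (t=18: SET q = 46): q 47 -> 46
  event 5 (t=20: DEC r by 9): q unchanged
  event 6 (t=25: INC r by 3): q unchanged
Final: q = 46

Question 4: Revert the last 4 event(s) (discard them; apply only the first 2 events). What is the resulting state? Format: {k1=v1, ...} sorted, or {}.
Answer: {p=2, q=-17}

Derivation:
Keep first 2 events (discard last 4):
  after event 1 (t=6: INC p by 2): {p=2}
  after event 2 (t=9: SET q = -17): {p=2, q=-17}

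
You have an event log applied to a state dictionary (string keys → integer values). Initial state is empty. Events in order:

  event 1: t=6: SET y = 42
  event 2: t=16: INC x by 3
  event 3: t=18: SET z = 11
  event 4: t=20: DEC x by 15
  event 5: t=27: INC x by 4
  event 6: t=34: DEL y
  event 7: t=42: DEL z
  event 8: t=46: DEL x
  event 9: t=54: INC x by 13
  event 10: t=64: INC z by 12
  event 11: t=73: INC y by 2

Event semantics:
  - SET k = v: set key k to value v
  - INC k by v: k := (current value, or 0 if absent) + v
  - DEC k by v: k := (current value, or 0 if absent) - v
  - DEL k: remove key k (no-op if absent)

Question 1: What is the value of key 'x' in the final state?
Track key 'x' through all 11 events:
  event 1 (t=6: SET y = 42): x unchanged
  event 2 (t=16: INC x by 3): x (absent) -> 3
  event 3 (t=18: SET z = 11): x unchanged
  event 4 (t=20: DEC x by 15): x 3 -> -12
  event 5 (t=27: INC x by 4): x -12 -> -8
  event 6 (t=34: DEL y): x unchanged
  event 7 (t=42: DEL z): x unchanged
  event 8 (t=46: DEL x): x -8 -> (absent)
  event 9 (t=54: INC x by 13): x (absent) -> 13
  event 10 (t=64: INC z by 12): x unchanged
  event 11 (t=73: INC y by 2): x unchanged
Final: x = 13

Answer: 13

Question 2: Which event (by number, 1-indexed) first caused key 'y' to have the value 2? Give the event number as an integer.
Looking for first event where y becomes 2:
  event 1: y = 42
  event 2: y = 42
  event 3: y = 42
  event 4: y = 42
  event 5: y = 42
  event 6: y = (absent)
  event 11: y (absent) -> 2  <-- first match

Answer: 11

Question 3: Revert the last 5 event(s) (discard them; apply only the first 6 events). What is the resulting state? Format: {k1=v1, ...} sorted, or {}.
Answer: {x=-8, z=11}

Derivation:
Keep first 6 events (discard last 5):
  after event 1 (t=6: SET y = 42): {y=42}
  after event 2 (t=16: INC x by 3): {x=3, y=42}
  after event 3 (t=18: SET z = 11): {x=3, y=42, z=11}
  after event 4 (t=20: DEC x by 15): {x=-12, y=42, z=11}
  after event 5 (t=27: INC x by 4): {x=-8, y=42, z=11}
  after event 6 (t=34: DEL y): {x=-8, z=11}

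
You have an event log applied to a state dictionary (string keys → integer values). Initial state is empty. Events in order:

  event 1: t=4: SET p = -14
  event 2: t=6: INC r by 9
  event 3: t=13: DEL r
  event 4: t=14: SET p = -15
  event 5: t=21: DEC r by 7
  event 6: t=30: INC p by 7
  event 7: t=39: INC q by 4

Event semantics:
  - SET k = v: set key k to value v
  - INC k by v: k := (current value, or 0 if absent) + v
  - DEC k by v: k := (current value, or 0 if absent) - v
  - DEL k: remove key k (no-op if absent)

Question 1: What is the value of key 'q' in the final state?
Track key 'q' through all 7 events:
  event 1 (t=4: SET p = -14): q unchanged
  event 2 (t=6: INC r by 9): q unchanged
  event 3 (t=13: DEL r): q unchanged
  event 4 (t=14: SET p = -15): q unchanged
  event 5 (t=21: DEC r by 7): q unchanged
  event 6 (t=30: INC p by 7): q unchanged
  event 7 (t=39: INC q by 4): q (absent) -> 4
Final: q = 4

Answer: 4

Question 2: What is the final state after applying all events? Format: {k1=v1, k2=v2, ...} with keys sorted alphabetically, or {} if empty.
  after event 1 (t=4: SET p = -14): {p=-14}
  after event 2 (t=6: INC r by 9): {p=-14, r=9}
  after event 3 (t=13: DEL r): {p=-14}
  after event 4 (t=14: SET p = -15): {p=-15}
  after event 5 (t=21: DEC r by 7): {p=-15, r=-7}
  after event 6 (t=30: INC p by 7): {p=-8, r=-7}
  after event 7 (t=39: INC q by 4): {p=-8, q=4, r=-7}

Answer: {p=-8, q=4, r=-7}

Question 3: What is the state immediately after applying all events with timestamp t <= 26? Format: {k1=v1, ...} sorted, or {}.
Apply events with t <= 26 (5 events):
  after event 1 (t=4: SET p = -14): {p=-14}
  after event 2 (t=6: INC r by 9): {p=-14, r=9}
  after event 3 (t=13: DEL r): {p=-14}
  after event 4 (t=14: SET p = -15): {p=-15}
  after event 5 (t=21: DEC r by 7): {p=-15, r=-7}

Answer: {p=-15, r=-7}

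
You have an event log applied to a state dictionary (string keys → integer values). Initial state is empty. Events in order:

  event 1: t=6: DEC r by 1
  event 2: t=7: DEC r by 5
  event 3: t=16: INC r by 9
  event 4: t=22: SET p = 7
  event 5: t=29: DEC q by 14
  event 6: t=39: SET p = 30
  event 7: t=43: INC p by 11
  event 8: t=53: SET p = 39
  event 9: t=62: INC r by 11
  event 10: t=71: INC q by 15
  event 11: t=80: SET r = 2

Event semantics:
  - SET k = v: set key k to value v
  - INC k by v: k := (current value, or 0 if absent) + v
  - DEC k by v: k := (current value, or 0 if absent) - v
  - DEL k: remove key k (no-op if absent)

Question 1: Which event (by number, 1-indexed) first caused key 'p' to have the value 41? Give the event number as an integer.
Looking for first event where p becomes 41:
  event 4: p = 7
  event 5: p = 7
  event 6: p = 30
  event 7: p 30 -> 41  <-- first match

Answer: 7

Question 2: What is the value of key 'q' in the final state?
Answer: 1

Derivation:
Track key 'q' through all 11 events:
  event 1 (t=6: DEC r by 1): q unchanged
  event 2 (t=7: DEC r by 5): q unchanged
  event 3 (t=16: INC r by 9): q unchanged
  event 4 (t=22: SET p = 7): q unchanged
  event 5 (t=29: DEC q by 14): q (absent) -> -14
  event 6 (t=39: SET p = 30): q unchanged
  event 7 (t=43: INC p by 11): q unchanged
  event 8 (t=53: SET p = 39): q unchanged
  event 9 (t=62: INC r by 11): q unchanged
  event 10 (t=71: INC q by 15): q -14 -> 1
  event 11 (t=80: SET r = 2): q unchanged
Final: q = 1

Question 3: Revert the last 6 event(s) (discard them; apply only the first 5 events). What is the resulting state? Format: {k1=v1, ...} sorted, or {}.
Keep first 5 events (discard last 6):
  after event 1 (t=6: DEC r by 1): {r=-1}
  after event 2 (t=7: DEC r by 5): {r=-6}
  after event 3 (t=16: INC r by 9): {r=3}
  after event 4 (t=22: SET p = 7): {p=7, r=3}
  after event 5 (t=29: DEC q by 14): {p=7, q=-14, r=3}

Answer: {p=7, q=-14, r=3}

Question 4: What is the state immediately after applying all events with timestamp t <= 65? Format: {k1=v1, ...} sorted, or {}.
Apply events with t <= 65 (9 events):
  after event 1 (t=6: DEC r by 1): {r=-1}
  after event 2 (t=7: DEC r by 5): {r=-6}
  after event 3 (t=16: INC r by 9): {r=3}
  after event 4 (t=22: SET p = 7): {p=7, r=3}
  after event 5 (t=29: DEC q by 14): {p=7, q=-14, r=3}
  after event 6 (t=39: SET p = 30): {p=30, q=-14, r=3}
  after event 7 (t=43: INC p by 11): {p=41, q=-14, r=3}
  after event 8 (t=53: SET p = 39): {p=39, q=-14, r=3}
  after event 9 (t=62: INC r by 11): {p=39, q=-14, r=14}

Answer: {p=39, q=-14, r=14}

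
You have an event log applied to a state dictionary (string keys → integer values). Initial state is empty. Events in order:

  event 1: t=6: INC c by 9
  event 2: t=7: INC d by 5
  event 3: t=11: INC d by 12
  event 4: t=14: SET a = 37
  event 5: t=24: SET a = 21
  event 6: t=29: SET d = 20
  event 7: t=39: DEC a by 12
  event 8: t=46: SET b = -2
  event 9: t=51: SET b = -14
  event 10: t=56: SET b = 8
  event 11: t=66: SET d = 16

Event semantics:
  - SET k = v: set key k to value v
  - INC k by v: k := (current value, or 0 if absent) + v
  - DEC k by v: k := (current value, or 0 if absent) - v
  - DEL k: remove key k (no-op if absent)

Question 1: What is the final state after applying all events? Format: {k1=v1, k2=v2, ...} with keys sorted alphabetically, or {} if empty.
Answer: {a=9, b=8, c=9, d=16}

Derivation:
  after event 1 (t=6: INC c by 9): {c=9}
  after event 2 (t=7: INC d by 5): {c=9, d=5}
  after event 3 (t=11: INC d by 12): {c=9, d=17}
  after event 4 (t=14: SET a = 37): {a=37, c=9, d=17}
  after event 5 (t=24: SET a = 21): {a=21, c=9, d=17}
  after event 6 (t=29: SET d = 20): {a=21, c=9, d=20}
  after event 7 (t=39: DEC a by 12): {a=9, c=9, d=20}
  after event 8 (t=46: SET b = -2): {a=9, b=-2, c=9, d=20}
  after event 9 (t=51: SET b = -14): {a=9, b=-14, c=9, d=20}
  after event 10 (t=56: SET b = 8): {a=9, b=8, c=9, d=20}
  after event 11 (t=66: SET d = 16): {a=9, b=8, c=9, d=16}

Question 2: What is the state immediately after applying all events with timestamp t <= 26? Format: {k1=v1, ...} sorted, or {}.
Answer: {a=21, c=9, d=17}

Derivation:
Apply events with t <= 26 (5 events):
  after event 1 (t=6: INC c by 9): {c=9}
  after event 2 (t=7: INC d by 5): {c=9, d=5}
  after event 3 (t=11: INC d by 12): {c=9, d=17}
  after event 4 (t=14: SET a = 37): {a=37, c=9, d=17}
  after event 5 (t=24: SET a = 21): {a=21, c=9, d=17}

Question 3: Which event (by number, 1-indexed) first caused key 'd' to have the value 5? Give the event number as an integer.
Answer: 2

Derivation:
Looking for first event where d becomes 5:
  event 2: d (absent) -> 5  <-- first match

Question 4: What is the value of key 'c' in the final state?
Track key 'c' through all 11 events:
  event 1 (t=6: INC c by 9): c (absent) -> 9
  event 2 (t=7: INC d by 5): c unchanged
  event 3 (t=11: INC d by 12): c unchanged
  event 4 (t=14: SET a = 37): c unchanged
  event 5 (t=24: SET a = 21): c unchanged
  event 6 (t=29: SET d = 20): c unchanged
  event 7 (t=39: DEC a by 12): c unchanged
  event 8 (t=46: SET b = -2): c unchanged
  event 9 (t=51: SET b = -14): c unchanged
  event 10 (t=56: SET b = 8): c unchanged
  event 11 (t=66: SET d = 16): c unchanged
Final: c = 9

Answer: 9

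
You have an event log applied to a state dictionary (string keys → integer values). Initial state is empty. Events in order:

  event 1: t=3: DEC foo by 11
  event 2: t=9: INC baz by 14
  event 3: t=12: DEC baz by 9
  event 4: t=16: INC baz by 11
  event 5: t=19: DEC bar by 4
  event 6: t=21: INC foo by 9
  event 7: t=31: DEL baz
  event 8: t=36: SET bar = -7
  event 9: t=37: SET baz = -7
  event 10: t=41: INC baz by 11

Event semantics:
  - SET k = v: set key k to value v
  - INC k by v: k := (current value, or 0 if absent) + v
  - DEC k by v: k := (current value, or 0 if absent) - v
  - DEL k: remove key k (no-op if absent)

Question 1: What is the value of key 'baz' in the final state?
Track key 'baz' through all 10 events:
  event 1 (t=3: DEC foo by 11): baz unchanged
  event 2 (t=9: INC baz by 14): baz (absent) -> 14
  event 3 (t=12: DEC baz by 9): baz 14 -> 5
  event 4 (t=16: INC baz by 11): baz 5 -> 16
  event 5 (t=19: DEC bar by 4): baz unchanged
  event 6 (t=21: INC foo by 9): baz unchanged
  event 7 (t=31: DEL baz): baz 16 -> (absent)
  event 8 (t=36: SET bar = -7): baz unchanged
  event 9 (t=37: SET baz = -7): baz (absent) -> -7
  event 10 (t=41: INC baz by 11): baz -7 -> 4
Final: baz = 4

Answer: 4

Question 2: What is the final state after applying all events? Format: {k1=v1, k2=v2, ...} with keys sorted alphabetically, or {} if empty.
  after event 1 (t=3: DEC foo by 11): {foo=-11}
  after event 2 (t=9: INC baz by 14): {baz=14, foo=-11}
  after event 3 (t=12: DEC baz by 9): {baz=5, foo=-11}
  after event 4 (t=16: INC baz by 11): {baz=16, foo=-11}
  after event 5 (t=19: DEC bar by 4): {bar=-4, baz=16, foo=-11}
  after event 6 (t=21: INC foo by 9): {bar=-4, baz=16, foo=-2}
  after event 7 (t=31: DEL baz): {bar=-4, foo=-2}
  after event 8 (t=36: SET bar = -7): {bar=-7, foo=-2}
  after event 9 (t=37: SET baz = -7): {bar=-7, baz=-7, foo=-2}
  after event 10 (t=41: INC baz by 11): {bar=-7, baz=4, foo=-2}

Answer: {bar=-7, baz=4, foo=-2}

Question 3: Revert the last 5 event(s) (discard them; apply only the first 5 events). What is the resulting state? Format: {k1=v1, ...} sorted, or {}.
Keep first 5 events (discard last 5):
  after event 1 (t=3: DEC foo by 11): {foo=-11}
  after event 2 (t=9: INC baz by 14): {baz=14, foo=-11}
  after event 3 (t=12: DEC baz by 9): {baz=5, foo=-11}
  after event 4 (t=16: INC baz by 11): {baz=16, foo=-11}
  after event 5 (t=19: DEC bar by 4): {bar=-4, baz=16, foo=-11}

Answer: {bar=-4, baz=16, foo=-11}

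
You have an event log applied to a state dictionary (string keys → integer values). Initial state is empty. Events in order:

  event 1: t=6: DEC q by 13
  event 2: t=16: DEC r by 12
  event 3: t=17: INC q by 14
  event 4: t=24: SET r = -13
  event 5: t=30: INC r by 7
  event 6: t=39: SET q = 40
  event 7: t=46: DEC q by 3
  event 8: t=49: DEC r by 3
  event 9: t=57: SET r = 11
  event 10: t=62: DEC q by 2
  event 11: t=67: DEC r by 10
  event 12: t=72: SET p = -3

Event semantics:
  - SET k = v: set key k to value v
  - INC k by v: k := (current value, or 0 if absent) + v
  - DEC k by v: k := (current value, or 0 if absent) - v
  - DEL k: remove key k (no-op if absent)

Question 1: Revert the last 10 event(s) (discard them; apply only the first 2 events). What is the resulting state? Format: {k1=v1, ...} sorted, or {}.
Keep first 2 events (discard last 10):
  after event 1 (t=6: DEC q by 13): {q=-13}
  after event 2 (t=16: DEC r by 12): {q=-13, r=-12}

Answer: {q=-13, r=-12}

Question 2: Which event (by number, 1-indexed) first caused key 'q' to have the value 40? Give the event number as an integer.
Answer: 6

Derivation:
Looking for first event where q becomes 40:
  event 1: q = -13
  event 2: q = -13
  event 3: q = 1
  event 4: q = 1
  event 5: q = 1
  event 6: q 1 -> 40  <-- first match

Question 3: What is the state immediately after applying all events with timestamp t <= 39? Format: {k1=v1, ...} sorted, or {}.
Apply events with t <= 39 (6 events):
  after event 1 (t=6: DEC q by 13): {q=-13}
  after event 2 (t=16: DEC r by 12): {q=-13, r=-12}
  after event 3 (t=17: INC q by 14): {q=1, r=-12}
  after event 4 (t=24: SET r = -13): {q=1, r=-13}
  after event 5 (t=30: INC r by 7): {q=1, r=-6}
  after event 6 (t=39: SET q = 40): {q=40, r=-6}

Answer: {q=40, r=-6}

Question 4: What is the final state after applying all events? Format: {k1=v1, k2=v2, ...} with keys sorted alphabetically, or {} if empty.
  after event 1 (t=6: DEC q by 13): {q=-13}
  after event 2 (t=16: DEC r by 12): {q=-13, r=-12}
  after event 3 (t=17: INC q by 14): {q=1, r=-12}
  after event 4 (t=24: SET r = -13): {q=1, r=-13}
  after event 5 (t=30: INC r by 7): {q=1, r=-6}
  after event 6 (t=39: SET q = 40): {q=40, r=-6}
  after event 7 (t=46: DEC q by 3): {q=37, r=-6}
  after event 8 (t=49: DEC r by 3): {q=37, r=-9}
  after event 9 (t=57: SET r = 11): {q=37, r=11}
  after event 10 (t=62: DEC q by 2): {q=35, r=11}
  after event 11 (t=67: DEC r by 10): {q=35, r=1}
  after event 12 (t=72: SET p = -3): {p=-3, q=35, r=1}

Answer: {p=-3, q=35, r=1}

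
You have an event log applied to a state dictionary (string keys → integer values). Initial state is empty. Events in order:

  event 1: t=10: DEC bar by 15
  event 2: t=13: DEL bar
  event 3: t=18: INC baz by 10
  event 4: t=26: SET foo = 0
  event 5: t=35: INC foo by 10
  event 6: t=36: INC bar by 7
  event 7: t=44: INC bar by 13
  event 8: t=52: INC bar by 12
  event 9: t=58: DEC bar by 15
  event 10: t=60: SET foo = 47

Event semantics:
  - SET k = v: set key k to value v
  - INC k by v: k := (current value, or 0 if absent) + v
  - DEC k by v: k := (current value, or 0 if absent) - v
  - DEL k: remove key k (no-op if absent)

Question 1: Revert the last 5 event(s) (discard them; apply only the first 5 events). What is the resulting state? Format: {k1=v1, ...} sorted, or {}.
Keep first 5 events (discard last 5):
  after event 1 (t=10: DEC bar by 15): {bar=-15}
  after event 2 (t=13: DEL bar): {}
  after event 3 (t=18: INC baz by 10): {baz=10}
  after event 4 (t=26: SET foo = 0): {baz=10, foo=0}
  after event 5 (t=35: INC foo by 10): {baz=10, foo=10}

Answer: {baz=10, foo=10}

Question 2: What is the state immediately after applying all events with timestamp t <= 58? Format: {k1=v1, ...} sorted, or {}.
Apply events with t <= 58 (9 events):
  after event 1 (t=10: DEC bar by 15): {bar=-15}
  after event 2 (t=13: DEL bar): {}
  after event 3 (t=18: INC baz by 10): {baz=10}
  after event 4 (t=26: SET foo = 0): {baz=10, foo=0}
  after event 5 (t=35: INC foo by 10): {baz=10, foo=10}
  after event 6 (t=36: INC bar by 7): {bar=7, baz=10, foo=10}
  after event 7 (t=44: INC bar by 13): {bar=20, baz=10, foo=10}
  after event 8 (t=52: INC bar by 12): {bar=32, baz=10, foo=10}
  after event 9 (t=58: DEC bar by 15): {bar=17, baz=10, foo=10}

Answer: {bar=17, baz=10, foo=10}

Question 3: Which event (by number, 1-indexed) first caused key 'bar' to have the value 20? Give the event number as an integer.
Looking for first event where bar becomes 20:
  event 1: bar = -15
  event 2: bar = (absent)
  event 6: bar = 7
  event 7: bar 7 -> 20  <-- first match

Answer: 7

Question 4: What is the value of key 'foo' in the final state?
Track key 'foo' through all 10 events:
  event 1 (t=10: DEC bar by 15): foo unchanged
  event 2 (t=13: DEL bar): foo unchanged
  event 3 (t=18: INC baz by 10): foo unchanged
  event 4 (t=26: SET foo = 0): foo (absent) -> 0
  event 5 (t=35: INC foo by 10): foo 0 -> 10
  event 6 (t=36: INC bar by 7): foo unchanged
  event 7 (t=44: INC bar by 13): foo unchanged
  event 8 (t=52: INC bar by 12): foo unchanged
  event 9 (t=58: DEC bar by 15): foo unchanged
  event 10 (t=60: SET foo = 47): foo 10 -> 47
Final: foo = 47

Answer: 47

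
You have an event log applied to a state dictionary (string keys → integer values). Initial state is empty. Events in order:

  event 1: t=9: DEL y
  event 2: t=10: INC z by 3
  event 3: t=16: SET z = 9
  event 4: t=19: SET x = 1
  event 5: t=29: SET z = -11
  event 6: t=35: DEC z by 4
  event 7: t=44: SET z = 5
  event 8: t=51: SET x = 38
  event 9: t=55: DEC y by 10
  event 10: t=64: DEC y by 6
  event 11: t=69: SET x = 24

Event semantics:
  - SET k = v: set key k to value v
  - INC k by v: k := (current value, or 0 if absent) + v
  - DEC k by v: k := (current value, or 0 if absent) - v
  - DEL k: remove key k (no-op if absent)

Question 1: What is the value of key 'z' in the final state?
Answer: 5

Derivation:
Track key 'z' through all 11 events:
  event 1 (t=9: DEL y): z unchanged
  event 2 (t=10: INC z by 3): z (absent) -> 3
  event 3 (t=16: SET z = 9): z 3 -> 9
  event 4 (t=19: SET x = 1): z unchanged
  event 5 (t=29: SET z = -11): z 9 -> -11
  event 6 (t=35: DEC z by 4): z -11 -> -15
  event 7 (t=44: SET z = 5): z -15 -> 5
  event 8 (t=51: SET x = 38): z unchanged
  event 9 (t=55: DEC y by 10): z unchanged
  event 10 (t=64: DEC y by 6): z unchanged
  event 11 (t=69: SET x = 24): z unchanged
Final: z = 5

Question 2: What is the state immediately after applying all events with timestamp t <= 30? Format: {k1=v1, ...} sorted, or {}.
Answer: {x=1, z=-11}

Derivation:
Apply events with t <= 30 (5 events):
  after event 1 (t=9: DEL y): {}
  after event 2 (t=10: INC z by 3): {z=3}
  after event 3 (t=16: SET z = 9): {z=9}
  after event 4 (t=19: SET x = 1): {x=1, z=9}
  after event 5 (t=29: SET z = -11): {x=1, z=-11}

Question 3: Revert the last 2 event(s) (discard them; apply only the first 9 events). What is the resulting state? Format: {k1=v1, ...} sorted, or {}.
Answer: {x=38, y=-10, z=5}

Derivation:
Keep first 9 events (discard last 2):
  after event 1 (t=9: DEL y): {}
  after event 2 (t=10: INC z by 3): {z=3}
  after event 3 (t=16: SET z = 9): {z=9}
  after event 4 (t=19: SET x = 1): {x=1, z=9}
  after event 5 (t=29: SET z = -11): {x=1, z=-11}
  after event 6 (t=35: DEC z by 4): {x=1, z=-15}
  after event 7 (t=44: SET z = 5): {x=1, z=5}
  after event 8 (t=51: SET x = 38): {x=38, z=5}
  after event 9 (t=55: DEC y by 10): {x=38, y=-10, z=5}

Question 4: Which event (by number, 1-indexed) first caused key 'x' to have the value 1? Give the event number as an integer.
Answer: 4

Derivation:
Looking for first event where x becomes 1:
  event 4: x (absent) -> 1  <-- first match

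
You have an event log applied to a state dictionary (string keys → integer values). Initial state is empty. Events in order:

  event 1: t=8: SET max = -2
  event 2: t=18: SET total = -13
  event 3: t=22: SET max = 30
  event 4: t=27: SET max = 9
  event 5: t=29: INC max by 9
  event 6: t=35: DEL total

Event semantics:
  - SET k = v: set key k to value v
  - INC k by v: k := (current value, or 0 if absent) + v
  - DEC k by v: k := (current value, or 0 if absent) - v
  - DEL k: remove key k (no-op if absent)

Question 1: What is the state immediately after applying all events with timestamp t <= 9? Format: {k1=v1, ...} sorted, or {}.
Apply events with t <= 9 (1 events):
  after event 1 (t=8: SET max = -2): {max=-2}

Answer: {max=-2}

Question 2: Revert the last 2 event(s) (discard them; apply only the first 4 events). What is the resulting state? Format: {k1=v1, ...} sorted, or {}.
Keep first 4 events (discard last 2):
  after event 1 (t=8: SET max = -2): {max=-2}
  after event 2 (t=18: SET total = -13): {max=-2, total=-13}
  after event 3 (t=22: SET max = 30): {max=30, total=-13}
  after event 4 (t=27: SET max = 9): {max=9, total=-13}

Answer: {max=9, total=-13}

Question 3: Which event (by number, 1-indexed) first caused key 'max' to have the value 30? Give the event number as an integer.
Looking for first event where max becomes 30:
  event 1: max = -2
  event 2: max = -2
  event 3: max -2 -> 30  <-- first match

Answer: 3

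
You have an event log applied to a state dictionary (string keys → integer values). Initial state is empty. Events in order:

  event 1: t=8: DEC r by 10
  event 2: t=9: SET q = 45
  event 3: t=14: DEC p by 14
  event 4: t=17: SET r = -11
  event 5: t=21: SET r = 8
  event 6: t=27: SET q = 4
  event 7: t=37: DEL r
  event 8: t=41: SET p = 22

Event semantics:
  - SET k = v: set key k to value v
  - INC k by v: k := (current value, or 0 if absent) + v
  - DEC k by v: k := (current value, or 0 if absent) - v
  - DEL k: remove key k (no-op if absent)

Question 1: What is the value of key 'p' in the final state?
Track key 'p' through all 8 events:
  event 1 (t=8: DEC r by 10): p unchanged
  event 2 (t=9: SET q = 45): p unchanged
  event 3 (t=14: DEC p by 14): p (absent) -> -14
  event 4 (t=17: SET r = -11): p unchanged
  event 5 (t=21: SET r = 8): p unchanged
  event 6 (t=27: SET q = 4): p unchanged
  event 7 (t=37: DEL r): p unchanged
  event 8 (t=41: SET p = 22): p -14 -> 22
Final: p = 22

Answer: 22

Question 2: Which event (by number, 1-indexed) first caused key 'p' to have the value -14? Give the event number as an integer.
Answer: 3

Derivation:
Looking for first event where p becomes -14:
  event 3: p (absent) -> -14  <-- first match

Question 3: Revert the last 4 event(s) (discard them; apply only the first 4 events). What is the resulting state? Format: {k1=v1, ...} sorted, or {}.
Keep first 4 events (discard last 4):
  after event 1 (t=8: DEC r by 10): {r=-10}
  after event 2 (t=9: SET q = 45): {q=45, r=-10}
  after event 3 (t=14: DEC p by 14): {p=-14, q=45, r=-10}
  after event 4 (t=17: SET r = -11): {p=-14, q=45, r=-11}

Answer: {p=-14, q=45, r=-11}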